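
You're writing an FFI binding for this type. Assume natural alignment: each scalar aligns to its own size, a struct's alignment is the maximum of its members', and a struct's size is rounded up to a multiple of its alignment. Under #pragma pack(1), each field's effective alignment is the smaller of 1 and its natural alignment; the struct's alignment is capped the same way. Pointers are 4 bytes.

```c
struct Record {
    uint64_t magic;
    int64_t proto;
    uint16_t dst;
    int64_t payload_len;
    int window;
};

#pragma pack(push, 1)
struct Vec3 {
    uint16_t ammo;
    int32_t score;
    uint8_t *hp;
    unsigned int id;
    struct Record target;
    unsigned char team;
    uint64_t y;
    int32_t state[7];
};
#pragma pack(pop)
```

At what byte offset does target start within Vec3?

Record: magic at 0 (size 8, align 8) → ends 8; proto at 8 (size 8, align 8) → ends 16; dst at 16 (size 2, align 2) → ends 18; pad 6 to align 8 for payload_len; payload_len at 24 (size 8, align 8) → ends 32; window at 32 (size 4, align 4) → ends 36; tail pad 4 to reach multiple of 8; total 40 bytes, alignment 8
ammo at 0 (size 2, align 1) → ends 2
score at 2 (size 4, align 1) → ends 6
hp at 6 (size 4, align 1) → ends 10
id at 10 (size 4, align 1) → ends 14
target at 14 (size 40, align 1) → ends 54

14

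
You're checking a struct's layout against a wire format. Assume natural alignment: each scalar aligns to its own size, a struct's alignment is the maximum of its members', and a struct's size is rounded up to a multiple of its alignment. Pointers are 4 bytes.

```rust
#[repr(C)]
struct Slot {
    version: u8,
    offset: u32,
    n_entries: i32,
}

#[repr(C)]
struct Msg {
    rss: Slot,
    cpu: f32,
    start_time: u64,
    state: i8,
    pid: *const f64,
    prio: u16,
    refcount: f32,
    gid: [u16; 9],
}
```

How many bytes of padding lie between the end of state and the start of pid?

3

Slot: 0..1  version  (1B, 1-aligned); 1..4  -- padding (3B); 4..8  offset  (4B, 4-aligned); 8..12  n_entries  (4B, 4-aligned); sizeof = 12, alignof = 4
0..12  rss  (12B, 4-aligned)
12..16  cpu  (4B, 4-aligned)
16..24  start_time  (8B, 8-aligned)
24..25  state  (1B, 1-aligned)
25..28  -- padding (3B)
28..32  pid  (4B, 4-aligned)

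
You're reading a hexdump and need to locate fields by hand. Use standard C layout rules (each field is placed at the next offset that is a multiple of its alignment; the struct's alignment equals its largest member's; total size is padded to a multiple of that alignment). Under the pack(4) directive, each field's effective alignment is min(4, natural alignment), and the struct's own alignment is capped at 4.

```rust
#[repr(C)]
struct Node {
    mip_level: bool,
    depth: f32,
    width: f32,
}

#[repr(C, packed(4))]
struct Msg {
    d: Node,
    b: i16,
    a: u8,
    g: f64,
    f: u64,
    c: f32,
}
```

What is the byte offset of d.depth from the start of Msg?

Node: mip_level at 0 (size 1, align 1) → ends 1; pad 3 to align 4 for depth; depth at 4 (size 4, align 4) → ends 8; width at 8 (size 4, align 4) → ends 12; total 12 bytes, alignment 4
d at 0 (size 12, align 4) → ends 12
within Node: depth at 4
0 + 4 = 4

4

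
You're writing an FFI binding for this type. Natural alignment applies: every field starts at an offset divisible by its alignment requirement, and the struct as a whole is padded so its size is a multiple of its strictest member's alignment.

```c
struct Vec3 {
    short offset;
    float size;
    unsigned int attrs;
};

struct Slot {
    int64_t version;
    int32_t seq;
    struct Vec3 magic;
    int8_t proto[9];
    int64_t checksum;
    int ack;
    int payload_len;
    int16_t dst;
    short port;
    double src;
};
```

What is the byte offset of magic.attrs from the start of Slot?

20

Vec3: 0..2  offset  (2B, 2-aligned); 2..4  -- padding (2B); 4..8  size  (4B, 4-aligned); 8..12  attrs  (4B, 4-aligned); sizeof = 12, alignof = 4
0..8  version  (8B, 8-aligned)
8..12  seq  (4B, 4-aligned)
12..24  magic  (12B, 4-aligned)
within Vec3: attrs at 8
12 + 8 = 20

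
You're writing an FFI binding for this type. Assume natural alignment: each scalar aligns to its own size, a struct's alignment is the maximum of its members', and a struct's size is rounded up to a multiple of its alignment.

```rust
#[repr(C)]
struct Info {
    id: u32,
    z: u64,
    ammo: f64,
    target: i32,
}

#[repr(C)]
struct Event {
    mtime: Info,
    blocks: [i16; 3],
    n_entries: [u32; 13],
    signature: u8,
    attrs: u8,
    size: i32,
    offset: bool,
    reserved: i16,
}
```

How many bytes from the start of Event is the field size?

Info: @0: id [4B, align 4] → 4; +4 pad (align 8); @8: z [8B, align 8] → 16; @16: ammo [8B, align 8] → 24; @24: target [4B, align 4] → 28; +4 tail pad (align 8); size 32, align 8
@0: mtime [32B, align 8] → 32
@32: blocks [6B, align 2] → 38
+2 pad (align 4)
@40: n_entries [52B, align 4] → 92
@92: signature [1B, align 1] → 93
@93: attrs [1B, align 1] → 94
+2 pad (align 4)
@96: size [4B, align 4] → 100

96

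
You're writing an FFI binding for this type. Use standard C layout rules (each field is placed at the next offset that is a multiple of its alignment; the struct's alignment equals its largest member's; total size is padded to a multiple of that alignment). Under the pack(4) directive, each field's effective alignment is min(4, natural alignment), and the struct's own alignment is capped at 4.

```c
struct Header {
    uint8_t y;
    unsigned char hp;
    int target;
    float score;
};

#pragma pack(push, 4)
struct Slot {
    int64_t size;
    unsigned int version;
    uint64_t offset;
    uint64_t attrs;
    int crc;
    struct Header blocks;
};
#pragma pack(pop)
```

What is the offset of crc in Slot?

Header: 0..1  y  (1B, 1-aligned); 1..2  hp  (1B, 1-aligned); 2..4  -- padding (2B); 4..8  target  (4B, 4-aligned); 8..12  score  (4B, 4-aligned); sizeof = 12, alignof = 4
0..8  size  (8B, 4-aligned)
8..12  version  (4B, 4-aligned)
12..20  offset  (8B, 4-aligned)
20..28  attrs  (8B, 4-aligned)
28..32  crc  (4B, 4-aligned)

28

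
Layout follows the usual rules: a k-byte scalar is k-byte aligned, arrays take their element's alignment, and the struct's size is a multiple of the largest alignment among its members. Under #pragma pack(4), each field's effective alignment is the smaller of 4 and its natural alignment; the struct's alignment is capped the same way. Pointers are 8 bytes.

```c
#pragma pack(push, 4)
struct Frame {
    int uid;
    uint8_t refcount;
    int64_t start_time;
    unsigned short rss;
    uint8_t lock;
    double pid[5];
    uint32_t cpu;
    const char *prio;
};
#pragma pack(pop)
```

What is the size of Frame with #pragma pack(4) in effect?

72

uid at 0 (size 4, align 4) → ends 4
refcount at 4 (size 1, align 1) → ends 5
pad 3 to align 4 for start_time
start_time at 8 (size 8, align 4) → ends 16
rss at 16 (size 2, align 2) → ends 18
lock at 18 (size 1, align 1) → ends 19
pad 1 to align 4 for pid
pid at 20 (size 40, align 4) → ends 60
cpu at 60 (size 4, align 4) → ends 64
prio at 64 (size 8, align 4) → ends 72
total 72 bytes, alignment 4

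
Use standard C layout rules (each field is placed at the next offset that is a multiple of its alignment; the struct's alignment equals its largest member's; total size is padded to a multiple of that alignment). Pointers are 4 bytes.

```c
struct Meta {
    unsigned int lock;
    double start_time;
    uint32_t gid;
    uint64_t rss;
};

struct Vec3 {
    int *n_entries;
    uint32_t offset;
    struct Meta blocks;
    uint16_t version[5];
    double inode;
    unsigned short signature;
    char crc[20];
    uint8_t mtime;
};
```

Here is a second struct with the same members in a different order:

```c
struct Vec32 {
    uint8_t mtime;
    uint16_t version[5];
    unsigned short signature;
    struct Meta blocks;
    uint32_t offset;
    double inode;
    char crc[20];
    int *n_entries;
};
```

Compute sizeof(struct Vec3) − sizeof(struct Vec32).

0

Meta: @0: lock [4B, align 4] → 4; +4 pad (align 8); @8: start_time [8B, align 8] → 16; @16: gid [4B, align 4] → 20; +4 pad (align 8); @24: rss [8B, align 8] → 32; size 32, align 8
@0: n_entries [4B, align 4] → 4
@4: offset [4B, align 4] → 8
@8: blocks [32B, align 8] → 40
@40: version [10B, align 2] → 50
+6 pad (align 8)
@56: inode [8B, align 8] → 64
@64: signature [2B, align 2] → 66
@66: crc [20B, align 1] → 86
@86: mtime [1B, align 1] → 87
+1 tail pad (align 8)
size 88, align 8
— Vec32 —
@0: mtime [1B, align 1] → 1
+1 pad (align 2)
@2: version [10B, align 2] → 12
@12: signature [2B, align 2] → 14
+2 pad (align 8)
@16: blocks [32B, align 8] → 48
@48: offset [4B, align 4] → 52
+4 pad (align 8)
@56: inode [8B, align 8] → 64
@64: crc [20B, align 1] → 84
@84: n_entries [4B, align 4] → 88
size 88, align 8
88 − 88 = 0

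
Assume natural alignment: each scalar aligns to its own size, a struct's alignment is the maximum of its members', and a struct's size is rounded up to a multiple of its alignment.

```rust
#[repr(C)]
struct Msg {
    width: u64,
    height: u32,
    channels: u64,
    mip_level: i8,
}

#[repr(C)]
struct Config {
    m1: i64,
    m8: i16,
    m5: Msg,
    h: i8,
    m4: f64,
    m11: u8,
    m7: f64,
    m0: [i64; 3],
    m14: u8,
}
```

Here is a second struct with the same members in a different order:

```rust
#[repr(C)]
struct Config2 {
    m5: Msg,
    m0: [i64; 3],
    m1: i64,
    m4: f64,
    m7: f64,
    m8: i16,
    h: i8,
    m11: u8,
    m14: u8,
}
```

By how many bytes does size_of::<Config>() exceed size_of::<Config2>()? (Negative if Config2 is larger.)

24

Msg: 0..8  width  (8B, 8-aligned); 8..12  height  (4B, 4-aligned); 12..16  -- padding (4B); 16..24  channels  (8B, 8-aligned); 24..25  mip_level  (1B, 1-aligned); 25..32  -- tail padding (7B); sizeof = 32, alignof = 8
0..8  m1  (8B, 8-aligned)
8..10  m8  (2B, 2-aligned)
10..16  -- padding (6B)
16..48  m5  (32B, 8-aligned)
48..49  h  (1B, 1-aligned)
49..56  -- padding (7B)
56..64  m4  (8B, 8-aligned)
64..65  m11  (1B, 1-aligned)
65..72  -- padding (7B)
72..80  m7  (8B, 8-aligned)
80..104  m0  (24B, 8-aligned)
104..105  m14  (1B, 1-aligned)
105..112  -- tail padding (7B)
sizeof = 112, alignof = 8
— Config2 —
0..32  m5  (32B, 8-aligned)
32..56  m0  (24B, 8-aligned)
56..64  m1  (8B, 8-aligned)
64..72  m4  (8B, 8-aligned)
72..80  m7  (8B, 8-aligned)
80..82  m8  (2B, 2-aligned)
82..83  h  (1B, 1-aligned)
83..84  m11  (1B, 1-aligned)
84..85  m14  (1B, 1-aligned)
85..88  -- tail padding (3B)
sizeof = 88, alignof = 8
112 − 88 = 24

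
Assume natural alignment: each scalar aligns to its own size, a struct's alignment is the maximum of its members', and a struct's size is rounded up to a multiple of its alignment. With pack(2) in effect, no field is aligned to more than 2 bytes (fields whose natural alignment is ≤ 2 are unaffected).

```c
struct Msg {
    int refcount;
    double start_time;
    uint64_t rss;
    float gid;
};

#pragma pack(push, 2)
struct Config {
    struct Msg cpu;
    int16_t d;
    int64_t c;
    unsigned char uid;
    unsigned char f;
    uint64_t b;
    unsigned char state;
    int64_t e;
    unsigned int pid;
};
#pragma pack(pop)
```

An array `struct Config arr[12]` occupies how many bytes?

792

Msg: 0..4  refcount  (4B, 4-aligned); 4..8  -- padding (4B); 8..16  start_time  (8B, 8-aligned); 16..24  rss  (8B, 8-aligned); 24..28  gid  (4B, 4-aligned); 28..32  -- tail padding (4B); sizeof = 32, alignof = 8
0..32  cpu  (32B, 2-aligned)
32..34  d  (2B, 2-aligned)
34..42  c  (8B, 2-aligned)
42..43  uid  (1B, 1-aligned)
43..44  f  (1B, 1-aligned)
44..52  b  (8B, 2-aligned)
52..53  state  (1B, 1-aligned)
53..54  -- padding (1B)
54..62  e  (8B, 2-aligned)
62..66  pid  (4B, 2-aligned)
sizeof = 66, alignof = 2
array of 12: 12 × 66 = 792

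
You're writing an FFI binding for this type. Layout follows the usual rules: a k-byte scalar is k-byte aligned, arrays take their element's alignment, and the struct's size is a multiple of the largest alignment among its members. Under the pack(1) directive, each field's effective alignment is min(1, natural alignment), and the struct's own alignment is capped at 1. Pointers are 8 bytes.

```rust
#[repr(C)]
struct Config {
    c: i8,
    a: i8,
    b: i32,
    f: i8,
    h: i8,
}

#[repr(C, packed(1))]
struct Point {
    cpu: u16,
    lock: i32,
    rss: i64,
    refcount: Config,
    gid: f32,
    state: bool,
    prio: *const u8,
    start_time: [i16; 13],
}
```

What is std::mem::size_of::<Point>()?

65

Config: c at 0 (size 1, align 1) → ends 1; a at 1 (size 1, align 1) → ends 2; pad 2 to align 4 for b; b at 4 (size 4, align 4) → ends 8; f at 8 (size 1, align 1) → ends 9; h at 9 (size 1, align 1) → ends 10; tail pad 2 to reach multiple of 4; total 12 bytes, alignment 4
cpu at 0 (size 2, align 1) → ends 2
lock at 2 (size 4, align 1) → ends 6
rss at 6 (size 8, align 1) → ends 14
refcount at 14 (size 12, align 1) → ends 26
gid at 26 (size 4, align 1) → ends 30
state at 30 (size 1, align 1) → ends 31
prio at 31 (size 8, align 1) → ends 39
start_time at 39 (size 26, align 1) → ends 65
total 65 bytes, alignment 1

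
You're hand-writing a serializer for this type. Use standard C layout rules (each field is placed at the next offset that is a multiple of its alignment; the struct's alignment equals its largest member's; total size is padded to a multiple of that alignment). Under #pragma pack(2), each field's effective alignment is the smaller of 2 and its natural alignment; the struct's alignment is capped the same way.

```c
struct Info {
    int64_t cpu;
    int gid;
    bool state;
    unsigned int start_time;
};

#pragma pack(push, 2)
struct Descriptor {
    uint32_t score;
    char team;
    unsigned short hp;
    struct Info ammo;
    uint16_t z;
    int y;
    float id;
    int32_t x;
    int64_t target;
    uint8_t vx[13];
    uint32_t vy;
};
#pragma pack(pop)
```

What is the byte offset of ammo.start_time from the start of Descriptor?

24

Info: 0..8  cpu  (8B, 8-aligned); 8..12  gid  (4B, 4-aligned); 12..13  state  (1B, 1-aligned); 13..16  -- padding (3B); 16..20  start_time  (4B, 4-aligned); 20..24  -- tail padding (4B); sizeof = 24, alignof = 8
0..4  score  (4B, 2-aligned)
4..5  team  (1B, 1-aligned)
5..6  -- padding (1B)
6..8  hp  (2B, 2-aligned)
8..32  ammo  (24B, 2-aligned)
within Info: start_time at 16
8 + 16 = 24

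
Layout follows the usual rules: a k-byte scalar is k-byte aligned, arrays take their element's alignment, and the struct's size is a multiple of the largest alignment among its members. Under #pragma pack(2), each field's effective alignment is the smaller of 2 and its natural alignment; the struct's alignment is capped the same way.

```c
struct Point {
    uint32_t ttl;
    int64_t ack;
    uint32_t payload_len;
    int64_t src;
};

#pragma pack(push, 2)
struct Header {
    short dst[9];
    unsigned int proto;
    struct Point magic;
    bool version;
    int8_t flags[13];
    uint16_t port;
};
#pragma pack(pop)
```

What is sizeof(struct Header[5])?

Point: @0: ttl [4B, align 4] → 4; +4 pad (align 8); @8: ack [8B, align 8] → 16; @16: payload_len [4B, align 4] → 20; +4 pad (align 8); @24: src [8B, align 8] → 32; size 32, align 8
@0: dst [18B, align 2] → 18
@18: proto [4B, align 2] → 22
@22: magic [32B, align 2] → 54
@54: version [1B, align 1] → 55
@55: flags [13B, align 1] → 68
@68: port [2B, align 2] → 70
size 70, align 2
array of 5: 5 × 70 = 350

350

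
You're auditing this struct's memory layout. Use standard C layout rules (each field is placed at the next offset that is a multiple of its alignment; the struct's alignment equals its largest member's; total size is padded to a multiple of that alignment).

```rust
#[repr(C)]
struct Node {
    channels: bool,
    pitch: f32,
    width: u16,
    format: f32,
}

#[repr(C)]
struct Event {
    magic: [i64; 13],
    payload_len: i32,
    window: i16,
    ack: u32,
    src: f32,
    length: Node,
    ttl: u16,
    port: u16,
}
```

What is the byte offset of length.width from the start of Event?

Node: channels at 0 (size 1, align 1) → ends 1; pad 3 to align 4 for pitch; pitch at 4 (size 4, align 4) → ends 8; width at 8 (size 2, align 2) → ends 10; pad 2 to align 4 for format; format at 12 (size 4, align 4) → ends 16; total 16 bytes, alignment 4
magic at 0 (size 104, align 8) → ends 104
payload_len at 104 (size 4, align 4) → ends 108
window at 108 (size 2, align 2) → ends 110
pad 2 to align 4 for ack
ack at 112 (size 4, align 4) → ends 116
src at 116 (size 4, align 4) → ends 120
length at 120 (size 16, align 4) → ends 136
within Node: width at 8
120 + 8 = 128

128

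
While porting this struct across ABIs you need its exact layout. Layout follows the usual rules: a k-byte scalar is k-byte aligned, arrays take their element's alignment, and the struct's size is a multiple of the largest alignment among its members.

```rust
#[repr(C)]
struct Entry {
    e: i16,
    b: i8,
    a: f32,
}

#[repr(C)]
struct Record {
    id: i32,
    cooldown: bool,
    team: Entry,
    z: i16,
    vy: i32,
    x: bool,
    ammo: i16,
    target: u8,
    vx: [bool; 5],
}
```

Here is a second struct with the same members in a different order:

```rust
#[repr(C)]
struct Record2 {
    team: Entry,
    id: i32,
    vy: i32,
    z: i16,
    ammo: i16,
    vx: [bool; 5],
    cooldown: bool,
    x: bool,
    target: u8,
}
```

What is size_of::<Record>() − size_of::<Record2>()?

Entry: 0..2  e  (2B, 2-aligned); 2..3  b  (1B, 1-aligned); 3..4  -- padding (1B); 4..8  a  (4B, 4-aligned); sizeof = 8, alignof = 4
0..4  id  (4B, 4-aligned)
4..5  cooldown  (1B, 1-aligned)
5..8  -- padding (3B)
8..16  team  (8B, 4-aligned)
16..18  z  (2B, 2-aligned)
18..20  -- padding (2B)
20..24  vy  (4B, 4-aligned)
24..25  x  (1B, 1-aligned)
25..26  -- padding (1B)
26..28  ammo  (2B, 2-aligned)
28..29  target  (1B, 1-aligned)
29..34  vx  (5B, 1-aligned)
34..36  -- tail padding (2B)
sizeof = 36, alignof = 4
— Record2 —
0..8  team  (8B, 4-aligned)
8..12  id  (4B, 4-aligned)
12..16  vy  (4B, 4-aligned)
16..18  z  (2B, 2-aligned)
18..20  ammo  (2B, 2-aligned)
20..25  vx  (5B, 1-aligned)
25..26  cooldown  (1B, 1-aligned)
26..27  x  (1B, 1-aligned)
27..28  target  (1B, 1-aligned)
sizeof = 28, alignof = 4
36 − 28 = 8

8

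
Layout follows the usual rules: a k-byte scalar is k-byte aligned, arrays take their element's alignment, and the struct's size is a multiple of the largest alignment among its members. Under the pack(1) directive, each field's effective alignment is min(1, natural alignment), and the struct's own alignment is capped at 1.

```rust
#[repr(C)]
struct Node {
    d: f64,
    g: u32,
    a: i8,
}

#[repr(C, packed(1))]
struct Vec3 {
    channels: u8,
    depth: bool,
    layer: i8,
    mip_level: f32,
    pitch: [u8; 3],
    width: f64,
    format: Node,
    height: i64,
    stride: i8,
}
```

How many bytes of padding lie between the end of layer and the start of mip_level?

0

Node: 0..8  d  (8B, 8-aligned); 8..12  g  (4B, 4-aligned); 12..13  a  (1B, 1-aligned); 13..16  -- tail padding (3B); sizeof = 16, alignof = 8
0..1  channels  (1B, 1-aligned)
1..2  depth  (1B, 1-aligned)
2..3  layer  (1B, 1-aligned)
3..7  mip_level  (4B, 1-aligned)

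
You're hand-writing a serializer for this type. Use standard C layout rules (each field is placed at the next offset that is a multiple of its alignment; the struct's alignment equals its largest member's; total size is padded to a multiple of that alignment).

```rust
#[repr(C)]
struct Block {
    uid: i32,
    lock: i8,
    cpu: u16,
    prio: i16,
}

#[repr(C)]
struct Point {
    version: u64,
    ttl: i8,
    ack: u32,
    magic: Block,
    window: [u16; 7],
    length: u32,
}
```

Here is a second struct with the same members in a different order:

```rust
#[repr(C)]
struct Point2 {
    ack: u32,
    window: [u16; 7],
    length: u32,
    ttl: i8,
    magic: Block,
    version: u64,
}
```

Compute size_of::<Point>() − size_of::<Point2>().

0

Block: 0..4  uid  (4B, 4-aligned); 4..5  lock  (1B, 1-aligned); 5..6  -- padding (1B); 6..8  cpu  (2B, 2-aligned); 8..10  prio  (2B, 2-aligned); 10..12  -- tail padding (2B); sizeof = 12, alignof = 4
0..8  version  (8B, 8-aligned)
8..9  ttl  (1B, 1-aligned)
9..12  -- padding (3B)
12..16  ack  (4B, 4-aligned)
16..28  magic  (12B, 4-aligned)
28..42  window  (14B, 2-aligned)
42..44  -- padding (2B)
44..48  length  (4B, 4-aligned)
sizeof = 48, alignof = 8
— Point2 —
0..4  ack  (4B, 4-aligned)
4..18  window  (14B, 2-aligned)
18..20  -- padding (2B)
20..24  length  (4B, 4-aligned)
24..25  ttl  (1B, 1-aligned)
25..28  -- padding (3B)
28..40  magic  (12B, 4-aligned)
40..48  version  (8B, 8-aligned)
sizeof = 48, alignof = 8
48 − 48 = 0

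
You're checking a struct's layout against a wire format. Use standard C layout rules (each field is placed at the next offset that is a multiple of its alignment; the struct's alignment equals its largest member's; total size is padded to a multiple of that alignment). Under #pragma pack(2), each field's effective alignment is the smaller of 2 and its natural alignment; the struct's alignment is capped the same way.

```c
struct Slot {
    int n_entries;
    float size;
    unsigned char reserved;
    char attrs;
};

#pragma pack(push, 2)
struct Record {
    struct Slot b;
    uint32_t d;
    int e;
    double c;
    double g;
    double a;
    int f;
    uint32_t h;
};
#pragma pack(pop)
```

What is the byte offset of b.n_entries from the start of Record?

Slot: n_entries at 0 (size 4, align 4) → ends 4; size at 4 (size 4, align 4) → ends 8; reserved at 8 (size 1, align 1) → ends 9; attrs at 9 (size 1, align 1) → ends 10; tail pad 2 to reach multiple of 4; total 12 bytes, alignment 4
b at 0 (size 12, align 2) → ends 12
within Slot: n_entries at 0
0 + 0 = 0

0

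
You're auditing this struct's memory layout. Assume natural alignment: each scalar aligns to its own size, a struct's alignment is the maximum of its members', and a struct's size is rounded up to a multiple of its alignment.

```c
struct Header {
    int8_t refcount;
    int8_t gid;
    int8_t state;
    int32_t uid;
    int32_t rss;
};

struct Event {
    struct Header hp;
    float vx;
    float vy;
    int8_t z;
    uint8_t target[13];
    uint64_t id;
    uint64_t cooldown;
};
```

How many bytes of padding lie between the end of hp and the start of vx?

0

Header: 0..1  refcount  (1B, 1-aligned); 1..2  gid  (1B, 1-aligned); 2..3  state  (1B, 1-aligned); 3..4  -- padding (1B); 4..8  uid  (4B, 4-aligned); 8..12  rss  (4B, 4-aligned); sizeof = 12, alignof = 4
0..12  hp  (12B, 4-aligned)
12..16  vx  (4B, 4-aligned)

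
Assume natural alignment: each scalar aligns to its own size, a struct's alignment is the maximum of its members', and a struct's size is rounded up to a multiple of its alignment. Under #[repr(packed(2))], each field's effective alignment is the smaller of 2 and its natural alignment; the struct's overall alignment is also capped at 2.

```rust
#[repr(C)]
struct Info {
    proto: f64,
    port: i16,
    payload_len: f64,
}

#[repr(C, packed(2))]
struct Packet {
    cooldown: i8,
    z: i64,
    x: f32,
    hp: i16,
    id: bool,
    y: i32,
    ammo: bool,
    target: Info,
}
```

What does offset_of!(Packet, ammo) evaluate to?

22

Info: 0..8  proto  (8B, 8-aligned); 8..10  port  (2B, 2-aligned); 10..16  -- padding (6B); 16..24  payload_len  (8B, 8-aligned); sizeof = 24, alignof = 8
0..1  cooldown  (1B, 1-aligned)
1..2  -- padding (1B)
2..10  z  (8B, 2-aligned)
10..14  x  (4B, 2-aligned)
14..16  hp  (2B, 2-aligned)
16..17  id  (1B, 1-aligned)
17..18  -- padding (1B)
18..22  y  (4B, 2-aligned)
22..23  ammo  (1B, 1-aligned)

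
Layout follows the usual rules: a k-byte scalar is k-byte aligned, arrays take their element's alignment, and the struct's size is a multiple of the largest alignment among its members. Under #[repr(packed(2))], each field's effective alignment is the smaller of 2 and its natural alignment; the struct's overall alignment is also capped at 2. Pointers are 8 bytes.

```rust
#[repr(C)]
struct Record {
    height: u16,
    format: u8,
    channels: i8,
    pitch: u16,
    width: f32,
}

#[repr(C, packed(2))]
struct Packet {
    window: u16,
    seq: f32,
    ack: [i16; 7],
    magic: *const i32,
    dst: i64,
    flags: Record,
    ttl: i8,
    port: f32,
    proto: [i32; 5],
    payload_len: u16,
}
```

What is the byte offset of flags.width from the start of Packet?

Record: height at 0 (size 2, align 2) → ends 2; format at 2 (size 1, align 1) → ends 3; channels at 3 (size 1, align 1) → ends 4; pitch at 4 (size 2, align 2) → ends 6; pad 2 to align 4 for width; width at 8 (size 4, align 4) → ends 12; total 12 bytes, alignment 4
window at 0 (size 2, align 2) → ends 2
seq at 2 (size 4, align 2) → ends 6
ack at 6 (size 14, align 2) → ends 20
magic at 20 (size 8, align 2) → ends 28
dst at 28 (size 8, align 2) → ends 36
flags at 36 (size 12, align 2) → ends 48
within Record: width at 8
36 + 8 = 44

44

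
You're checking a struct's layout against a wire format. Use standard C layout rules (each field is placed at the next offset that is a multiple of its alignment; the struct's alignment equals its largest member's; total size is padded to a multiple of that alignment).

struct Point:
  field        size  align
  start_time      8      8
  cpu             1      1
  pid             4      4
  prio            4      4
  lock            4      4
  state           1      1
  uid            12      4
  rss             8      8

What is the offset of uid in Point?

0..8  start_time  (8B, 8-aligned)
8..9  cpu  (1B, 1-aligned)
9..12  -- padding (3B)
12..16  pid  (4B, 4-aligned)
16..20  prio  (4B, 4-aligned)
20..24  lock  (4B, 4-aligned)
24..25  state  (1B, 1-aligned)
25..28  -- padding (3B)
28..40  uid  (12B, 4-aligned)

28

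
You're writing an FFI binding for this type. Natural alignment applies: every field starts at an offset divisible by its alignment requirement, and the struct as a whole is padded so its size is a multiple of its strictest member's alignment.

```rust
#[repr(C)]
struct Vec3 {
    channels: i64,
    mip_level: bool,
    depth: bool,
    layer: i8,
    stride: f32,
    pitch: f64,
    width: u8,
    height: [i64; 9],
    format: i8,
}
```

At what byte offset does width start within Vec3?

24

@0: channels [8B, align 8] → 8
@8: mip_level [1B, align 1] → 9
@9: depth [1B, align 1] → 10
@10: layer [1B, align 1] → 11
+1 pad (align 4)
@12: stride [4B, align 4] → 16
@16: pitch [8B, align 8] → 24
@24: width [1B, align 1] → 25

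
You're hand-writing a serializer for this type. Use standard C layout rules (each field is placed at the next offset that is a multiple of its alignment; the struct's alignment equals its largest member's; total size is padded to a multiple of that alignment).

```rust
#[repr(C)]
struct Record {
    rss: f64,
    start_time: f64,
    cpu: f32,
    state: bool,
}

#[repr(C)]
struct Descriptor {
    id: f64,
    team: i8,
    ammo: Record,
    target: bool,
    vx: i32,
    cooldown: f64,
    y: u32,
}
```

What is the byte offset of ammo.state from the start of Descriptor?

Record: 0..8  rss  (8B, 8-aligned); 8..16  start_time  (8B, 8-aligned); 16..20  cpu  (4B, 4-aligned); 20..21  state  (1B, 1-aligned); 21..24  -- tail padding (3B); sizeof = 24, alignof = 8
0..8  id  (8B, 8-aligned)
8..9  team  (1B, 1-aligned)
9..16  -- padding (7B)
16..40  ammo  (24B, 8-aligned)
within Record: state at 20
16 + 20 = 36

36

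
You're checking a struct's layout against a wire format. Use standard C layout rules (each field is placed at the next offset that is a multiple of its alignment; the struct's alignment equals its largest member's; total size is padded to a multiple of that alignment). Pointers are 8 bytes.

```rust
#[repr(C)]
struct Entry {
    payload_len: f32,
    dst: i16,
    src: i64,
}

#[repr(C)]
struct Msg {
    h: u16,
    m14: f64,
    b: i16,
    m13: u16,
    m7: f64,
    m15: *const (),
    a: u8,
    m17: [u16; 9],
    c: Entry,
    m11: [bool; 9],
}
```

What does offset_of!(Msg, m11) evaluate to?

80

Entry: payload_len at 0 (size 4, align 4) → ends 4; dst at 4 (size 2, align 2) → ends 6; pad 2 to align 8 for src; src at 8 (size 8, align 8) → ends 16; total 16 bytes, alignment 8
h at 0 (size 2, align 2) → ends 2
pad 6 to align 8 for m14
m14 at 8 (size 8, align 8) → ends 16
b at 16 (size 2, align 2) → ends 18
m13 at 18 (size 2, align 2) → ends 20
pad 4 to align 8 for m7
m7 at 24 (size 8, align 8) → ends 32
m15 at 32 (size 8, align 8) → ends 40
a at 40 (size 1, align 1) → ends 41
pad 1 to align 2 for m17
m17 at 42 (size 18, align 2) → ends 60
pad 4 to align 8 for c
c at 64 (size 16, align 8) → ends 80
m11 at 80 (size 9, align 1) → ends 89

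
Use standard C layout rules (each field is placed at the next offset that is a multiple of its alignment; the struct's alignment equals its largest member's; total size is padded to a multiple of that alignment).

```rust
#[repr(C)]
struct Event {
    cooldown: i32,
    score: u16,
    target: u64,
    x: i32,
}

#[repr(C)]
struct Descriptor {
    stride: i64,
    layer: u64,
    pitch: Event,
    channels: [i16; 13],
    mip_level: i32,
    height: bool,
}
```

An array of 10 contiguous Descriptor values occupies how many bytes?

Event: cooldown at 0 (size 4, align 4) → ends 4; score at 4 (size 2, align 2) → ends 6; pad 2 to align 8 for target; target at 8 (size 8, align 8) → ends 16; x at 16 (size 4, align 4) → ends 20; tail pad 4 to reach multiple of 8; total 24 bytes, alignment 8
stride at 0 (size 8, align 8) → ends 8
layer at 8 (size 8, align 8) → ends 16
pitch at 16 (size 24, align 8) → ends 40
channels at 40 (size 26, align 2) → ends 66
pad 2 to align 4 for mip_level
mip_level at 68 (size 4, align 4) → ends 72
height at 72 (size 1, align 1) → ends 73
tail pad 7 to reach multiple of 8
total 80 bytes, alignment 8
array of 10: 10 × 80 = 800

800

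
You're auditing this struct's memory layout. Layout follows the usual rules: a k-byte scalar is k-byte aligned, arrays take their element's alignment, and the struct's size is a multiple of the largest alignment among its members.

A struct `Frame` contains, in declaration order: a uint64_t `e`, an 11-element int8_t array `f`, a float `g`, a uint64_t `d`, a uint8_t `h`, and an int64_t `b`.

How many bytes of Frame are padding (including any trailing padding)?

8

@0: e [8B, align 8] → 8
@8: f [11B, align 1] → 19
+1 pad (align 4)
@20: g [4B, align 4] → 24
@24: d [8B, align 8] → 32
@32: h [1B, align 1] → 33
+7 pad (align 8)
@40: b [8B, align 8] → 48
size 48, align 8
data bytes 40, size 48 → padding 8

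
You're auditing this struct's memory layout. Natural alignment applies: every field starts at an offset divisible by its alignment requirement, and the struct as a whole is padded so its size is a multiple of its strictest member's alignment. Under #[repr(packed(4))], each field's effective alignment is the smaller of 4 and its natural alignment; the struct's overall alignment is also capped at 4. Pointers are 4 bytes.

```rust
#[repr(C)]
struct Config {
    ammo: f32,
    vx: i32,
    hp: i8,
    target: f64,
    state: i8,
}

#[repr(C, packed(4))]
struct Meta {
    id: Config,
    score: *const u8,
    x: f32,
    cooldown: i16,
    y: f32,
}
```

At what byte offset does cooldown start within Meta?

Config: ammo at 0 (size 4, align 4) → ends 4; vx at 4 (size 4, align 4) → ends 8; hp at 8 (size 1, align 1) → ends 9; pad 7 to align 8 for target; target at 16 (size 8, align 8) → ends 24; state at 24 (size 1, align 1) → ends 25; tail pad 7 to reach multiple of 8; total 32 bytes, alignment 8
id at 0 (size 32, align 4) → ends 32
score at 32 (size 4, align 4) → ends 36
x at 36 (size 4, align 4) → ends 40
cooldown at 40 (size 2, align 2) → ends 42

40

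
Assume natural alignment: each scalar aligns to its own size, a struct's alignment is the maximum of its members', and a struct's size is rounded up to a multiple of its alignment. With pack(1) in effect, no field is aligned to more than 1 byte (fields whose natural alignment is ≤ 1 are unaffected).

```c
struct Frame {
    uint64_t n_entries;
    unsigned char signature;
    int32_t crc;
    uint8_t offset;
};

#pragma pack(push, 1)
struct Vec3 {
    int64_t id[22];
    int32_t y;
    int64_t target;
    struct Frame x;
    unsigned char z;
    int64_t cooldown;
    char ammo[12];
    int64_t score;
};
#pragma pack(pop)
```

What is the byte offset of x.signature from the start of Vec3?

196

Frame: 0..8  n_entries  (8B, 8-aligned); 8..9  signature  (1B, 1-aligned); 9..12  -- padding (3B); 12..16  crc  (4B, 4-aligned); 16..17  offset  (1B, 1-aligned); 17..24  -- tail padding (7B); sizeof = 24, alignof = 8
0..176  id  (176B, 1-aligned)
176..180  y  (4B, 1-aligned)
180..188  target  (8B, 1-aligned)
188..212  x  (24B, 1-aligned)
within Frame: signature at 8
188 + 8 = 196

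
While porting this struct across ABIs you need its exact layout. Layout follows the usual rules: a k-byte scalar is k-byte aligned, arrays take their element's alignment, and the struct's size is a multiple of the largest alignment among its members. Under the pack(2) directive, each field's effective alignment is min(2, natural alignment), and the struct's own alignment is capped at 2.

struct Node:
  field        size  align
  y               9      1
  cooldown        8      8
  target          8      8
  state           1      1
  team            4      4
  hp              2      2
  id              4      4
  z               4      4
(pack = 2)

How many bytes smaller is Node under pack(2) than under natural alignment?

natural layout:
  0..9  y  (9B, 1-aligned)
  9..16  -- padding (7B)
  16..24  cooldown  (8B, 8-aligned)
  24..32  target  (8B, 8-aligned)
  32..33  state  (1B, 1-aligned)
  33..36  -- padding (3B)
  36..40  team  (4B, 4-aligned)
  40..42  hp  (2B, 2-aligned)
  42..44  -- padding (2B)
  44..48  id  (4B, 4-aligned)
  48..52  z  (4B, 4-aligned)
  52..56  -- tail padding (4B)
  sizeof = 56, alignof = 8
packed(2) layout:
  0..9  y  (9B, 1-aligned)
  9..10  -- padding (1B)
  10..18  cooldown  (8B, 2-aligned)
  18..26  target  (8B, 2-aligned)
  26..27  state  (1B, 1-aligned)
  27..28  -- padding (1B)
  28..32  team  (4B, 2-aligned)
  32..34  hp  (2B, 2-aligned)
  34..38  id  (4B, 2-aligned)
  38..42  z  (4B, 2-aligned)
  sizeof = 42, alignof = 2
56 − 42 = 14

14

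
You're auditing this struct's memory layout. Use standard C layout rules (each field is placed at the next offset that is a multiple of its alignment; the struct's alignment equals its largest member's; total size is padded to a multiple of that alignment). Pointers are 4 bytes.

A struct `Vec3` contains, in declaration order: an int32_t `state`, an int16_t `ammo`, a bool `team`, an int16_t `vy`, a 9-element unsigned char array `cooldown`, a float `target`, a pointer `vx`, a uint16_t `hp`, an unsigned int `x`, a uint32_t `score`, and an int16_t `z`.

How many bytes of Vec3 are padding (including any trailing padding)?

0..4  state  (4B, 4-aligned)
4..6  ammo  (2B, 2-aligned)
6..7  team  (1B, 1-aligned)
7..8  -- padding (1B)
8..10  vy  (2B, 2-aligned)
10..19  cooldown  (9B, 1-aligned)
19..20  -- padding (1B)
20..24  target  (4B, 4-aligned)
24..28  vx  (4B, 4-aligned)
28..30  hp  (2B, 2-aligned)
30..32  -- padding (2B)
32..36  x  (4B, 4-aligned)
36..40  score  (4B, 4-aligned)
40..42  z  (2B, 2-aligned)
42..44  -- tail padding (2B)
sizeof = 44, alignof = 4
data bytes 38, size 44 → padding 6

6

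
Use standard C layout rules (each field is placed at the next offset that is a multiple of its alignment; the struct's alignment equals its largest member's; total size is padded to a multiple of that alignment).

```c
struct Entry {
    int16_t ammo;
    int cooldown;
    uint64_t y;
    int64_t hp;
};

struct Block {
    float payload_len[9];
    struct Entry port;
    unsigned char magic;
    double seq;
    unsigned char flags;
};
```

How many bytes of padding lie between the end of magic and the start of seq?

Entry: @0: ammo [2B, align 2] → 2; +2 pad (align 4); @4: cooldown [4B, align 4] → 8; @8: y [8B, align 8] → 16; @16: hp [8B, align 8] → 24; size 24, align 8
@0: payload_len [36B, align 4] → 36
+4 pad (align 8)
@40: port [24B, align 8] → 64
@64: magic [1B, align 1] → 65
+7 pad (align 8)
@72: seq [8B, align 8] → 80

7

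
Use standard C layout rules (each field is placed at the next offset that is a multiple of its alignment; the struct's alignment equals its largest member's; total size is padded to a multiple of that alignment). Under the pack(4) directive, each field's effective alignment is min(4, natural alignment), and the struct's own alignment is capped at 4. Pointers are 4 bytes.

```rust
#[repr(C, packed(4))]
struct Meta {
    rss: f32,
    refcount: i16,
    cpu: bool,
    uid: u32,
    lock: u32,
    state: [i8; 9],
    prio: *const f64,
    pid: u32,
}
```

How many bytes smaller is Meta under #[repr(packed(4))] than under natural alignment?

natural layout:
  0..4  rss  (4B, 4-aligned)
  4..6  refcount  (2B, 2-aligned)
  6..7  cpu  (1B, 1-aligned)
  7..8  -- padding (1B)
  8..12  uid  (4B, 4-aligned)
  12..16  lock  (4B, 4-aligned)
  16..25  state  (9B, 1-aligned)
  25..28  -- padding (3B)
  28..32  prio  (4B, 4-aligned)
  32..36  pid  (4B, 4-aligned)
  sizeof = 36, alignof = 4
packed(4) layout:
  0..4  rss  (4B, 4-aligned)
  4..6  refcount  (2B, 2-aligned)
  6..7  cpu  (1B, 1-aligned)
  7..8  -- padding (1B)
  8..12  uid  (4B, 4-aligned)
  12..16  lock  (4B, 4-aligned)
  16..25  state  (9B, 1-aligned)
  25..28  -- padding (3B)
  28..32  prio  (4B, 4-aligned)
  32..36  pid  (4B, 4-aligned)
  sizeof = 36, alignof = 4
36 − 36 = 0

0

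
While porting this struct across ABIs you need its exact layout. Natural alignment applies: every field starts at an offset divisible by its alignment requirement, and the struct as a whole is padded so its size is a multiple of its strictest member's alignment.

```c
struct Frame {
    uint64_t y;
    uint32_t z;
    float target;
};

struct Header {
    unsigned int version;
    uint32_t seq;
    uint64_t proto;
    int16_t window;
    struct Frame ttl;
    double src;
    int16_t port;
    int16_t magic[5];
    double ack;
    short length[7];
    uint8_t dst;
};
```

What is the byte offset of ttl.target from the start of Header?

36

Frame: 0..8  y  (8B, 8-aligned); 8..12  z  (4B, 4-aligned); 12..16  target  (4B, 4-aligned); sizeof = 16, alignof = 8
0..4  version  (4B, 4-aligned)
4..8  seq  (4B, 4-aligned)
8..16  proto  (8B, 8-aligned)
16..18  window  (2B, 2-aligned)
18..24  -- padding (6B)
24..40  ttl  (16B, 8-aligned)
within Frame: target at 12
24 + 12 = 36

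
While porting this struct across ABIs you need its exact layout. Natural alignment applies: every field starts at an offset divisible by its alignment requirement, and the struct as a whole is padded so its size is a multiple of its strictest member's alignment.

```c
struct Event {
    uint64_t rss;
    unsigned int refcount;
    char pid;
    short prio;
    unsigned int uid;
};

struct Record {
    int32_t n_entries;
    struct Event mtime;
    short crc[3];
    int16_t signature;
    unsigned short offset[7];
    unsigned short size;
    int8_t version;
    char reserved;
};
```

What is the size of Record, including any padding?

Event: 0..8  rss  (8B, 8-aligned); 8..12  refcount  (4B, 4-aligned); 12..13  pid  (1B, 1-aligned); 13..14  -- padding (1B); 14..16  prio  (2B, 2-aligned); 16..20  uid  (4B, 4-aligned); 20..24  -- tail padding (4B); sizeof = 24, alignof = 8
0..4  n_entries  (4B, 4-aligned)
4..8  -- padding (4B)
8..32  mtime  (24B, 8-aligned)
32..38  crc  (6B, 2-aligned)
38..40  signature  (2B, 2-aligned)
40..54  offset  (14B, 2-aligned)
54..56  size  (2B, 2-aligned)
56..57  version  (1B, 1-aligned)
57..58  reserved  (1B, 1-aligned)
58..64  -- tail padding (6B)
sizeof = 64, alignof = 8

64 bytes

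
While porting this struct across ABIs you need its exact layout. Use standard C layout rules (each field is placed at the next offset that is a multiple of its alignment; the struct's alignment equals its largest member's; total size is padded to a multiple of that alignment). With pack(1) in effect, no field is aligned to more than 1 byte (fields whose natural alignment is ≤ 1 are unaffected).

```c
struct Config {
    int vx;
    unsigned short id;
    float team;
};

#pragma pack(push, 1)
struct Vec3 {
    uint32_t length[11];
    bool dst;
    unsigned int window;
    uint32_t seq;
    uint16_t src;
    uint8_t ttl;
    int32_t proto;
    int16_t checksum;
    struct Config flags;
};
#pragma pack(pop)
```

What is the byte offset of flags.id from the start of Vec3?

66

Config: vx at 0 (size 4, align 4) → ends 4; id at 4 (size 2, align 2) → ends 6; pad 2 to align 4 for team; team at 8 (size 4, align 4) → ends 12; total 12 bytes, alignment 4
length at 0 (size 44, align 1) → ends 44
dst at 44 (size 1, align 1) → ends 45
window at 45 (size 4, align 1) → ends 49
seq at 49 (size 4, align 1) → ends 53
src at 53 (size 2, align 1) → ends 55
ttl at 55 (size 1, align 1) → ends 56
proto at 56 (size 4, align 1) → ends 60
checksum at 60 (size 2, align 1) → ends 62
flags at 62 (size 12, align 1) → ends 74
within Config: id at 4
62 + 4 = 66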